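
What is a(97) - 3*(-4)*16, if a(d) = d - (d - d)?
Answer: 289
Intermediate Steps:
a(d) = d (a(d) = d - 1*0 = d + 0 = d)
a(97) - 3*(-4)*16 = 97 - 3*(-4)*16 = 97 - (-12)*16 = 97 - 1*(-192) = 97 + 192 = 289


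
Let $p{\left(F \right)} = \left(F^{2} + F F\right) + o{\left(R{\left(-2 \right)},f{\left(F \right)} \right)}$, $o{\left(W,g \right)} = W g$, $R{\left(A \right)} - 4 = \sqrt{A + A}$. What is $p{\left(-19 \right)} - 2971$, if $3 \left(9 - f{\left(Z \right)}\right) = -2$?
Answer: $- \frac{6631}{3} + \frac{58 i}{3} \approx -2210.3 + 19.333 i$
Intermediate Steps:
$R{\left(A \right)} = 4 + \sqrt{2} \sqrt{A}$ ($R{\left(A \right)} = 4 + \sqrt{A + A} = 4 + \sqrt{2 A} = 4 + \sqrt{2} \sqrt{A}$)
$f{\left(Z \right)} = \frac{29}{3}$ ($f{\left(Z \right)} = 9 - - \frac{2}{3} = 9 + \frac{2}{3} = \frac{29}{3}$)
$p{\left(F \right)} = \frac{116}{3} + 2 F^{2} + \frac{58 i}{3}$ ($p{\left(F \right)} = \left(F^{2} + F F\right) + \left(4 + \sqrt{2} \sqrt{-2}\right) \frac{29}{3} = \left(F^{2} + F^{2}\right) + \left(4 + \sqrt{2} i \sqrt{2}\right) \frac{29}{3} = 2 F^{2} + \left(4 + 2 i\right) \frac{29}{3} = 2 F^{2} + \left(\frac{116}{3} + \frac{58 i}{3}\right) = \frac{116}{3} + 2 F^{2} + \frac{58 i}{3}$)
$p{\left(-19 \right)} - 2971 = \left(\frac{116}{3} + 2 \left(-19\right)^{2} + \frac{58 i}{3}\right) - 2971 = \left(\frac{116}{3} + 2 \cdot 361 + \frac{58 i}{3}\right) - 2971 = \left(\frac{116}{3} + 722 + \frac{58 i}{3}\right) - 2971 = \left(\frac{2282}{3} + \frac{58 i}{3}\right) - 2971 = - \frac{6631}{3} + \frac{58 i}{3}$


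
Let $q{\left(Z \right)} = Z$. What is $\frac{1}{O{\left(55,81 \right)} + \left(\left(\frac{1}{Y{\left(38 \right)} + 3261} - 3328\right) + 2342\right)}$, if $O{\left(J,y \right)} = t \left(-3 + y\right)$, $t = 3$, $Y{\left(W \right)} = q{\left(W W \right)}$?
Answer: $- \frac{4705}{3538159} \approx -0.0013298$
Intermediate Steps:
$Y{\left(W \right)} = W^{2}$ ($Y{\left(W \right)} = W W = W^{2}$)
$O{\left(J,y \right)} = -9 + 3 y$ ($O{\left(J,y \right)} = 3 \left(-3 + y\right) = -9 + 3 y$)
$\frac{1}{O{\left(55,81 \right)} + \left(\left(\frac{1}{Y{\left(38 \right)} + 3261} - 3328\right) + 2342\right)} = \frac{1}{\left(-9 + 3 \cdot 81\right) + \left(\left(\frac{1}{38^{2} + 3261} - 3328\right) + 2342\right)} = \frac{1}{\left(-9 + 243\right) + \left(\left(\frac{1}{1444 + 3261} - 3328\right) + 2342\right)} = \frac{1}{234 + \left(\left(\frac{1}{4705} - 3328\right) + 2342\right)} = \frac{1}{234 + \left(- \frac{15658239}{4705} + 2342\right)} = \frac{1}{234 - \frac{4639129}{4705}} = \frac{1}{- \frac{3538159}{4705}} = - \frac{4705}{3538159}$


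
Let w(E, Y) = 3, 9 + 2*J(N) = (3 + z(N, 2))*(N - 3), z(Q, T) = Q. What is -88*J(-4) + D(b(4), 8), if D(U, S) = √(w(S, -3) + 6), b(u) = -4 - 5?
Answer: 91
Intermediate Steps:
b(u) = -9
J(N) = -9/2 + (-3 + N)*(3 + N)/2 (J(N) = -9/2 + ((3 + N)*(N - 3))/2 = -9/2 + ((3 + N)*(-3 + N))/2 = -9/2 + ((-3 + N)*(3 + N))/2 = -9/2 + (-3 + N)*(3 + N)/2)
D(U, S) = 3 (D(U, S) = √(3 + 6) = √9 = 3)
-88*J(-4) + D(b(4), 8) = -88*(-9 + (½)*(-4)²) + 3 = -88*(-9 + (½)*16) + 3 = -88*(-9 + 8) + 3 = -88*(-1) + 3 = 88 + 3 = 91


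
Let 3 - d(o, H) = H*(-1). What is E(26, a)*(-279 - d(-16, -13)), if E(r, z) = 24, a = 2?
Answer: -6456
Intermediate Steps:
d(o, H) = 3 + H (d(o, H) = 3 - H*(-1) = 3 - (-1)*H = 3 + H)
E(26, a)*(-279 - d(-16, -13)) = 24*(-279 - (3 - 13)) = 24*(-279 - 1*(-10)) = 24*(-279 + 10) = 24*(-269) = -6456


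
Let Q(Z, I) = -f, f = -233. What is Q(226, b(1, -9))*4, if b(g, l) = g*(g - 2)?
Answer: 932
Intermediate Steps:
b(g, l) = g*(-2 + g)
Q(Z, I) = 233 (Q(Z, I) = -1*(-233) = 233)
Q(226, b(1, -9))*4 = 233*4 = 932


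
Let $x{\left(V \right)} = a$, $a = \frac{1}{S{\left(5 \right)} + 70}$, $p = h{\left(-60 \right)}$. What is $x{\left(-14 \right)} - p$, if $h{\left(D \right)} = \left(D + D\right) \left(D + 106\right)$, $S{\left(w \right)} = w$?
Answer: $\frac{414001}{75} \approx 5520.0$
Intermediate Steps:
$h{\left(D \right)} = 2 D \left(106 + D\right)$
$p = -5520$ ($p = 2 \left(-60\right) \left(106 - 60\right) = 2 \left(-60\right) 46 = -5520$)
$a = \frac{1}{75}$ ($a = \frac{1}{5 + 70} = \frac{1}{75} \approx 0.013333$)
$x{\left(V \right)} = \frac{1}{75}$
$x{\left(-14 \right)} - p = \frac{1}{75} - -5520 = \frac{1}{75} + 5520 = \frac{414001}{75}$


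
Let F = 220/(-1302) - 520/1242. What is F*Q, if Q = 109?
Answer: -8631710/134757 ≈ -64.054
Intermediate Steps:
F = -79190/134757 (F = 220*(-1/1302) - 520*1/1242 = -110/651 - 260/621 = -79190/134757 ≈ -0.58765)
F*Q = -79190/134757*109 = -8631710/134757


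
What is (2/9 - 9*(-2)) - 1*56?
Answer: -340/9 ≈ -37.778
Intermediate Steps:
(2/9 - 9*(-2)) - 1*56 = (2*(1/9) + 18) - 56 = (2/9 + 18) - 56 = 164/9 - 56 = -340/9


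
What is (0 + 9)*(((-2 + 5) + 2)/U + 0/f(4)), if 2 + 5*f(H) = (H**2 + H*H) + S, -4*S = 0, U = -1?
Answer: -45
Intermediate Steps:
S = 0 (S = -1/4*0 = 0)
f(H) = -2/5 + 2*H**2/5 (f(H) = -2/5 + ((H**2 + H*H) + 0)/5 = -2/5 + ((H**2 + H**2) + 0)/5 = -2/5 + (2*H**2 + 0)/5 = -2/5 + (2*H**2)/5 = -2/5 + 2*H**2/5)
(0 + 9)*(((-2 + 5) + 2)/U + 0/f(4)) = (0 + 9)*(((-2 + 5) + 2)/(-1) + 0/(-2/5 + (2/5)*4**2)) = 9*((3 + 2)*(-1) + 0/(-2/5 + (2/5)*16)) = 9*(5*(-1) + 0/(-2/5 + 32/5)) = 9*(-5 + 0/6) = 9*(-5 + 0*(1/6)) = 9*(-5 + 0) = 9*(-5) = -45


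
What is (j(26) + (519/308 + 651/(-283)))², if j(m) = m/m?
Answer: 1124462089/7597562896 ≈ 0.14800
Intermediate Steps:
j(m) = 1
(j(26) + (519/308 + 651/(-283)))² = (1 + (519/308 + 651/(-283)))² = (1 + (519*(1/308) + 651*(-1/283)))² = (1 + (519/308 - 651/283))² = (1 - 53631/87164)² = (33533/87164)² = 1124462089/7597562896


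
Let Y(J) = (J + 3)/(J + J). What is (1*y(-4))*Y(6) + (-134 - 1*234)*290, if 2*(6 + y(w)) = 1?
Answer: -853793/8 ≈ -1.0672e+5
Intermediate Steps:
Y(J) = (3 + J)/(2*J) (Y(J) = (3 + J)/((2*J)) = (3 + J)*(1/(2*J)) = (3 + J)/(2*J))
y(w) = -11/2 (y(w) = -6 + (½)*1 = -6 + ½ = -11/2)
(1*y(-4))*Y(6) + (-134 - 1*234)*290 = (1*(-11/2))*((½)*(3 + 6)/6) + (-134 - 1*234)*290 = -11*9/(4*6) + (-134 - 234)*290 = -11/2*¾ - 368*290 = -33/8 - 106720 = -853793/8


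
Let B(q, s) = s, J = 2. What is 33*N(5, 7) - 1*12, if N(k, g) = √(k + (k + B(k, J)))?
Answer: -12 + 66*√3 ≈ 102.32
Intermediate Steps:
N(k, g) = √(2 + 2*k) (N(k, g) = √(k + (k + 2)) = √(k + (2 + k)) = √(2 + 2*k))
33*N(5, 7) - 1*12 = 33*√(2 + 2*5) - 1*12 = 33*√(2 + 10) - 12 = 33*√12 - 12 = 33*(2*√3) - 12 = 66*√3 - 12 = -12 + 66*√3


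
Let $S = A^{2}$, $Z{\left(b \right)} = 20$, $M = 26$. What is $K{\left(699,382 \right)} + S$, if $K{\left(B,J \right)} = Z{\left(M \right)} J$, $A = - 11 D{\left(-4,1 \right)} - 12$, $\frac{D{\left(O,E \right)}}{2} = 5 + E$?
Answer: $28376$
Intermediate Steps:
$D{\left(O,E \right)} = 10 + 2 E$ ($D{\left(O,E \right)} = 2 \left(5 + E\right) = 10 + 2 E$)
$A = -144$ ($A = - 11 \left(10 + 2 \cdot 1\right) - 12 = - 11 \left(10 + 2\right) - 12 = \left(-11\right) 12 - 12 = -132 - 12 = -144$)
$K{\left(B,J \right)} = 20 J$
$S = 20736$ ($S = \left(-144\right)^{2} = 20736$)
$K{\left(699,382 \right)} + S = 20 \cdot 382 + 20736 = 7640 + 20736 = 28376$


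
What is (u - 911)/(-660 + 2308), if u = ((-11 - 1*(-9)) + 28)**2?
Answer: -235/1648 ≈ -0.14260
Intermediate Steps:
u = 676 (u = ((-11 + 9) + 28)**2 = (-2 + 28)**2 = 26**2 = 676)
(u - 911)/(-660 + 2308) = (676 - 911)/(-660 + 2308) = -235/1648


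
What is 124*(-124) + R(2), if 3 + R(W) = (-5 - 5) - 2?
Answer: -15391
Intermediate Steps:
R(W) = -15 (R(W) = -3 + ((-5 - 5) - 2) = -3 + (-10 - 2) = -3 - 12 = -15)
124*(-124) + R(2) = 124*(-124) - 15 = -15376 - 15 = -15391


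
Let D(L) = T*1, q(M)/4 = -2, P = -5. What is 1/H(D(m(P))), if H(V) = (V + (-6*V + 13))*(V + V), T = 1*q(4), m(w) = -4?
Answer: -1/848 ≈ -0.0011792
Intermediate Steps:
q(M) = -8 (q(M) = 4*(-2) = -8)
T = -8 (T = 1*(-8) = -8)
D(L) = -8 (D(L) = -8*1 = -8)
H(V) = 2*V*(13 - 5*V) (H(V) = (V + (13 - 6*V))*(2*V) = (13 - 5*V)*(2*V) = 2*V*(13 - 5*V))
1/H(D(m(P))) = 1/(2*(-8)*(13 - 5*(-8))) = 1/(2*(-8)*(13 + 40)) = 1/(2*(-8)*53) = 1/(-848) = -1/848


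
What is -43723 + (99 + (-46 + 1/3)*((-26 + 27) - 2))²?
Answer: -205151/9 ≈ -22795.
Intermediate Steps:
-43723 + (99 + (-46 + 1/3)*((-26 + 27) - 2))² = -43723 + (99 + (-46 + ⅓)*(1 - 2))² = -43723 + (99 - 137/3*(-1))² = -43723 + (99 + 137/3)² = -43723 + (434/3)² = -43723 + 188356/9 = -205151/9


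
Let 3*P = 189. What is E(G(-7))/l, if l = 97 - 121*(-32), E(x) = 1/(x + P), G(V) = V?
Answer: 1/222264 ≈ 4.4992e-6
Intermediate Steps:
P = 63 (P = (⅓)*189 = 63)
E(x) = 1/(63 + x) (E(x) = 1/(x + 63) = 1/(63 + x))
l = 3969 (l = 97 + 3872 = 3969)
E(G(-7))/l = 1/((63 - 7)*3969) = (1/3969)/56 = (1/56)*(1/3969) = 1/222264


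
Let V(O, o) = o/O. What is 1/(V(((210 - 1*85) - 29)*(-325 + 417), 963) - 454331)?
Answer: -2944/1337550143 ≈ -2.2010e-6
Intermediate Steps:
1/(V(((210 - 1*85) - 29)*(-325 + 417), 963) - 454331) = 1/(963/((((210 - 1*85) - 29)*(-325 + 417))) - 454331) = 1/(963/((((210 - 85) - 29)*92)) - 454331) = 1/(963/(((125 - 29)*92)) - 454331) = 1/(963/((96*92)) - 454331) = 1/(963/8832 - 454331) = 1/(963*(1/8832) - 454331) = 1/(321/2944 - 454331) = 1/(-1337550143/2944) = -2944/1337550143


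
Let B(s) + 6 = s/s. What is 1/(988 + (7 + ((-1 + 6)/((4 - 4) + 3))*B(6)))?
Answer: 3/2960 ≈ 0.0010135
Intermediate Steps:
B(s) = -5 (B(s) = -6 + s/s = -6 + 1 = -5)
1/(988 + (7 + ((-1 + 6)/((4 - 4) + 3))*B(6))) = 1/(988 + (7 + ((-1 + 6)/((4 - 4) + 3))*(-5))) = 1/(988 + (7 + (5/(0 + 3))*(-5))) = 1/(988 + (7 + (5/3)*(-5))) = 1/(988 + (7 - 25/3)) = 1/(988 - 4/3) = 1/(2960/3) = 3/2960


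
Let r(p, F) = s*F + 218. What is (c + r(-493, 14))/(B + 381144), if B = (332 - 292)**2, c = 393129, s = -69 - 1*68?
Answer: 391429/382744 ≈ 1.0227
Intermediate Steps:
s = -137 (s = -69 - 68 = -137)
r(p, F) = 218 - 137*F (r(p, F) = -137*F + 218 = 218 - 137*F)
B = 1600 (B = 40**2 = 1600)
(c + r(-493, 14))/(B + 381144) = (393129 + (218 - 137*14))/(1600 + 381144) = (393129 + (218 - 1918))/382744 = (393129 - 1700)*(1/382744) = 391429*(1/382744) = 391429/382744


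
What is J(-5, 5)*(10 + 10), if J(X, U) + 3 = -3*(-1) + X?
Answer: -100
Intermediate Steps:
J(X, U) = X (J(X, U) = -3 + (-3*(-1) + X) = -3 + (3 + X) = X)
J(-5, 5)*(10 + 10) = -5*(10 + 10) = -5*20 = -100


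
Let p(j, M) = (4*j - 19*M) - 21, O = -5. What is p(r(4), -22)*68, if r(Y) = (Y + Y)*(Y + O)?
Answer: 24820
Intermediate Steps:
r(Y) = 2*Y*(-5 + Y) (r(Y) = (Y + Y)*(Y - 5) = (2*Y)*(-5 + Y) = 2*Y*(-5 + Y))
p(j, M) = -21 - 19*M + 4*j (p(j, M) = (-19*M + 4*j) - 21 = -21 - 19*M + 4*j)
p(r(4), -22)*68 = (-21 - 19*(-22) + 4*(2*4*(-5 + 4)))*68 = (-21 + 418 + 4*(2*4*(-1)))*68 = (-21 + 418 + 4*(-8))*68 = (-21 + 418 - 32)*68 = 365*68 = 24820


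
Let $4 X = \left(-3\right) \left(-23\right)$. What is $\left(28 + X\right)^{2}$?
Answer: $\frac{32761}{16} \approx 2047.6$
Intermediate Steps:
$X = \frac{69}{4}$ ($X = \frac{\left(-3\right) \left(-23\right)}{4} = \frac{1}{4} \cdot 69 = \frac{69}{4} \approx 17.25$)
$\left(28 + X\right)^{2} = \left(28 + \frac{69}{4}\right)^{2} = \left(\frac{181}{4}\right)^{2} = \frac{32761}{16}$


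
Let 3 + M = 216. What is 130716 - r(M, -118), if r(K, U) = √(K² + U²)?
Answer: 130716 - √59293 ≈ 1.3047e+5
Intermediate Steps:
M = 213 (M = -3 + 216 = 213)
130716 - r(M, -118) = 130716 - √(213² + (-118)²) = 130716 - √(45369 + 13924) = 130716 - √59293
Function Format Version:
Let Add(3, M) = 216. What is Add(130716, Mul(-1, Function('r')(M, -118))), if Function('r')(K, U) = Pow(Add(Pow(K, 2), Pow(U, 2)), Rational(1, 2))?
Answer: Add(130716, Mul(-1, Pow(59293, Rational(1, 2)))) ≈ 1.3047e+5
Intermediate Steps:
M = 213 (M = Add(-3, 216) = 213)
Add(130716, Mul(-1, Function('r')(M, -118))) = Add(130716, Mul(-1, Pow(Add(Pow(213, 2), Pow(-118, 2)), Rational(1, 2)))) = Add(130716, Mul(-1, Pow(Add(45369, 13924), Rational(1, 2)))) = Add(130716, Mul(-1, Pow(59293, Rational(1, 2))))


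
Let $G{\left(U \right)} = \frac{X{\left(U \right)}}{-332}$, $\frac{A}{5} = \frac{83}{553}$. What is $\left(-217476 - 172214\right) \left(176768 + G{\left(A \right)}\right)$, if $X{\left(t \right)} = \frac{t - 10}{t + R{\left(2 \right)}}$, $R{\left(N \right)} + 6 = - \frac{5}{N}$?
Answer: $- \frac{16334702661400795}{237131} \approx -6.8885 \cdot 10^{10}$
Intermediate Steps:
$R{\left(N \right)} = -6 - \frac{5}{N}$
$X{\left(t \right)} = \frac{-10 + t}{- \frac{17}{2} + t}$ ($X{\left(t \right)} = \frac{t - 10}{t - \left(6 + \frac{5}{2}\right)} = \frac{-10 + t}{t - \frac{17}{2}} = \frac{-10 + t}{- \frac{17}{2} + t}$)
$A = \frac{415}{553}$ ($A = 5 \cdot \frac{83}{553} = \frac{415}{553} \approx 0.75045$)
$G{\left(U \right)} = - \frac{10 - U}{166 \left(17 - 2 U\right)}$ ($G{\left(U \right)} = \frac{2 \frac{1}{17 - 2 U} \left(10 - U\right)}{-332} = \frac{2 \left(10 - U\right)}{17 - 2 U} \left(- \frac{1}{332}\right) = - \frac{10 - U}{166 \left(17 - 2 U\right)}$)
$\left(-217476 - 172214\right) \left(176768 + G{\left(A \right)}\right) = \left(-217476 - 172214\right) \left(176768 + \frac{-10 + \frac{415}{553}}{166 \left(17 - \frac{830}{553}\right)}\right) = - 389690 \left(176768 + \frac{1}{166} \frac{1}{17 - \frac{830}{553}} \left(- \frac{5115}{553}\right)\right) = - 389690 \left(176768 + \frac{1}{166} \frac{1}{\frac{8571}{553}} \left(- \frac{5115}{553}\right)\right) = - 389690 \left(176768 + \frac{1}{166} \cdot \frac{553}{8571} \left(- \frac{5115}{553}\right)\right) = - 389690 \left(176768 - \frac{1705}{474262}\right) = \left(-389690\right) \frac{83834343511}{474262} = - \frac{16334702661400795}{237131}$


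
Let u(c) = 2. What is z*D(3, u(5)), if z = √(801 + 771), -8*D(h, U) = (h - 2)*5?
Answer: -5*√393/4 ≈ -24.780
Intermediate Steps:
D(h, U) = 5/4 - 5*h/8 (D(h, U) = -(h - 2)*5/8 = -(-2 + h)*5/8 = -(-10 + 5*h)/8 = 5/4 - 5*h/8)
z = 2*√393 (z = √1572 = 2*√393 ≈ 39.648)
z*D(3, u(5)) = (2*√393)*(5/4 - 5/8*3) = (2*√393)*(5/4 - 15/8) = (2*√393)*(-5/8) = -5*√393/4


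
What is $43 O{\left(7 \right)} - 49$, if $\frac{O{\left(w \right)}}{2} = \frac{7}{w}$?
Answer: $37$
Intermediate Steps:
$O{\left(w \right)} = \frac{14}{w}$ ($O{\left(w \right)} = 2 \frac{7}{w} = \frac{14}{w}$)
$43 O{\left(7 \right)} - 49 = 43 \cdot \frac{14}{7} - 49 = 43 \cdot 14 \cdot \frac{1}{7} - 49 = 43 \cdot 2 - 49 = 86 - 49 = 37$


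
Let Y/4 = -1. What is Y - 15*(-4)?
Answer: 56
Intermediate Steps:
Y = -4 (Y = 4*(-1) = -4)
Y - 15*(-4) = -4 - 15*(-4) = -4 + 60 = 56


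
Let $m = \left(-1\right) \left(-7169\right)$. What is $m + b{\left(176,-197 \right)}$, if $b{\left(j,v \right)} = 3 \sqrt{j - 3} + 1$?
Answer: $7170 + 3 \sqrt{173} \approx 7209.5$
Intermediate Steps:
$b{\left(j,v \right)} = 1 + 3 \sqrt{-3 + j}$ ($b{\left(j,v \right)} = 3 \sqrt{-3 + j} + 1 = 1 + 3 \sqrt{-3 + j}$)
$m = 7169$
$m + b{\left(176,-197 \right)} = 7169 + \left(1 + 3 \sqrt{-3 + 176}\right) = 7169 + \left(1 + 3 \sqrt{173}\right) = 7170 + 3 \sqrt{173}$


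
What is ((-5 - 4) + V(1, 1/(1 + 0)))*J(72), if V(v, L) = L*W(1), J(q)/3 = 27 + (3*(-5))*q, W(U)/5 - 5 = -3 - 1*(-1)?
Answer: -18954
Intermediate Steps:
W(U) = 15 (W(U) = 25 + 5*(-3 - 1*(-1)) = 25 + 5*(-3 + 1) = 25 + 5*(-2) = 25 - 10 = 15)
J(q) = 81 - 45*q (J(q) = 3*(27 + (3*(-5))*q) = 3*(27 - 15*q) = 81 - 45*q)
V(v, L) = 15*L (V(v, L) = L*15 = 15*L)
((-5 - 4) + V(1, 1/(1 + 0)))*J(72) = ((-5 - 4) + 15/(1 + 0))*(81 - 45*72) = (-9 + 15/1)*(81 - 3240) = (-9 + 15*1)*(-3159) = (-9 + 15)*(-3159) = 6*(-3159) = -18954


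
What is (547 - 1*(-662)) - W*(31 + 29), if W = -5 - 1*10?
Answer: 2109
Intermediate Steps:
W = -15 (W = -5 - 10 = -15)
(547 - 1*(-662)) - W*(31 + 29) = (547 - 1*(-662)) - (-15)*(31 + 29) = (547 + 662) - (-15)*60 = 1209 - 1*(-900) = 1209 + 900 = 2109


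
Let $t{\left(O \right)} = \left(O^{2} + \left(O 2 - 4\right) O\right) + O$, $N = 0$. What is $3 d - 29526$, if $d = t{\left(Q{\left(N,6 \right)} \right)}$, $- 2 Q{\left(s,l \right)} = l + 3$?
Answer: $- \frac{117213}{4} \approx -29303.0$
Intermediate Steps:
$Q{\left(s,l \right)} = - \frac{3}{2} - \frac{l}{2}$ ($Q{\left(s,l \right)} = - \frac{l + 3}{2} = - \frac{3 + l}{2} = - \frac{3}{2} - \frac{l}{2}$)
$t{\left(O \right)} = O + O^{2} + O \left(-4 + 2 O\right)$ ($t{\left(O \right)} = \left(O^{2} + \left(2 O - 4\right) O\right) + O = \left(O^{2} + \left(-4 + 2 O\right) O\right) + O = \left(O^{2} + O \left(-4 + 2 O\right)\right) + O = O + O^{2} + O \left(-4 + 2 O\right)$)
$d = \frac{297}{4}$ ($d = 3 \left(- \frac{3}{2} - 3\right) \left(-1 - \frac{9}{2}\right) = 3 \left(- \frac{9}{2}\right) \left(-1 - \frac{9}{2}\right) = 3 \left(- \frac{9}{2}\right) \left(- \frac{11}{2}\right) = \frac{297}{4} \approx 74.25$)
$3 d - 29526 = 3 \cdot \frac{297}{4} - 29526 = \frac{891}{4} - 29526 = - \frac{117213}{4}$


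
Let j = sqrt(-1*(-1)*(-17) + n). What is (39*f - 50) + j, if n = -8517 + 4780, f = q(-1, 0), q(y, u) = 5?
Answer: 145 + I*sqrt(3754) ≈ 145.0 + 61.27*I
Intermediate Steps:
f = 5
n = -3737
j = I*sqrt(3754) (j = sqrt(-1*(-1)*(-17) - 3737) = sqrt(1*(-17) - 3737) = sqrt(-17 - 3737) = sqrt(-3754) = I*sqrt(3754) ≈ 61.27*I)
(39*f - 50) + j = (39*5 - 50) + I*sqrt(3754) = (195 - 50) + I*sqrt(3754) = 145 + I*sqrt(3754)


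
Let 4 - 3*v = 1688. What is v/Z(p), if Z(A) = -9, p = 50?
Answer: 1684/27 ≈ 62.370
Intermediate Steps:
v = -1684/3 (v = 4/3 - ⅓*1688 = 4/3 - 1688/3 = -1684/3 ≈ -561.33)
v/Z(p) = -1684/3/(-9) = -1684/3*(-⅑) = 1684/27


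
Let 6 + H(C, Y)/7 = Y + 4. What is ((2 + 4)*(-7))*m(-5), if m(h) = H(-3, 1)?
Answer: 294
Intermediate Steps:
H(C, Y) = -14 + 7*Y (H(C, Y) = -42 + 7*(Y + 4) = -42 + 7*(4 + Y) = -42 + (28 + 7*Y) = -14 + 7*Y)
m(h) = -7 (m(h) = -14 + 7*1 = -14 + 7 = -7)
((2 + 4)*(-7))*m(-5) = ((2 + 4)*(-7))*(-7) = (6*(-7))*(-7) = -42*(-7) = 294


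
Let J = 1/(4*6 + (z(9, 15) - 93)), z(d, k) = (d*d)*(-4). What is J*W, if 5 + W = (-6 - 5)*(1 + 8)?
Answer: 104/393 ≈ 0.26463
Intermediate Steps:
z(d, k) = -4*d² (z(d, k) = d²*(-4) = -4*d²)
W = -104 (W = -5 + (-6 - 5)*(1 + 8) = -5 - 11*9 = -5 - 99 = -104)
J = -1/393 (J = 1/(4*6 + (-4*9² - 93)) = 1/(24 + (-4*81 - 93)) = 1/(24 + (-324 - 93)) = 1/(24 - 417) = 1/(-393) = -1/393 ≈ -0.0025445)
J*W = -1/393*(-104) = 104/393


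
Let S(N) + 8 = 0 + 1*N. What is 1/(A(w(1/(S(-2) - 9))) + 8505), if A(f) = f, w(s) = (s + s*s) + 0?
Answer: 361/3070287 ≈ 0.00011758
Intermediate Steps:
S(N) = -8 + N (S(N) = -8 + (0 + 1*N) = -8 + (0 + N) = -8 + N)
w(s) = s + s² (w(s) = (s + s²) + 0 = s + s²)
1/(A(w(1/(S(-2) - 9))) + 8505) = 1/((1 + 1/((-8 - 2) - 9))/((-8 - 2) - 9) + 8505) = 1/((1 + 1/(-10 - 9))/(-10 - 9) + 8505) = 1/((1 + 1/(-19))/(-19) + 8505) = 1/(-(1 - 1/19)/19 + 8505) = 1/(-1/19*18/19 + 8505) = 1/(-18/361 + 8505) = 1/(3070287/361) = 361/3070287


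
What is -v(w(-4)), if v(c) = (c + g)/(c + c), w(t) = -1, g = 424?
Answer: 423/2 ≈ 211.50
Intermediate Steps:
v(c) = (424 + c)/(2*c) (v(c) = (c + 424)/(c + c) = (424 + c)/((2*c)) = (424 + c)*(1/(2*c)) = (424 + c)/(2*c))
-v(w(-4)) = -(424 - 1)/(2*(-1)) = -(-1)*423/2 = -1*(-423/2) = 423/2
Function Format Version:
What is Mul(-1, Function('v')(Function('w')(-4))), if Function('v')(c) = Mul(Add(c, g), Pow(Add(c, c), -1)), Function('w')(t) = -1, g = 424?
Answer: Rational(423, 2) ≈ 211.50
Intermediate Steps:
Function('v')(c) = Mul(Rational(1, 2), Pow(c, -1), Add(424, c)) (Function('v')(c) = Mul(Add(c, 424), Pow(Add(c, c), -1)) = Mul(Add(424, c), Pow(Mul(2, c), -1)) = Mul(Add(424, c), Mul(Rational(1, 2), Pow(c, -1))) = Mul(Rational(1, 2), Pow(c, -1), Add(424, c)))
Mul(-1, Function('v')(Function('w')(-4))) = Mul(-1, Mul(Rational(1, 2), Pow(-1, -1), Add(424, -1))) = Mul(-1, Mul(Rational(1, 2), -1, 423)) = Mul(-1, Rational(-423, 2)) = Rational(423, 2)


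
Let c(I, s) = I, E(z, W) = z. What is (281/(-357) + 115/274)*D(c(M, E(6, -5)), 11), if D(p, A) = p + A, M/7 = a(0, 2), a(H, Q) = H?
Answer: -395329/97818 ≈ -4.0415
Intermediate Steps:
M = 0 (M = 7*0 = 0)
D(p, A) = A + p
(281/(-357) + 115/274)*D(c(M, E(6, -5)), 11) = (281/(-357) + 115/274)*(11 + 0) = (281*(-1/357) + 115*(1/274))*11 = (-281/357 + 115/274)*11 = -35939/97818*11 = -395329/97818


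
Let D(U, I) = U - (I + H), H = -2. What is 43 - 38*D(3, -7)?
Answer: -413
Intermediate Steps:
D(U, I) = 2 + U - I (D(U, I) = U - (I - 2) = U - (-2 + I) = U + (2 - I) = 2 + U - I)
43 - 38*D(3, -7) = 43 - 38*(2 + 3 - 1*(-7)) = 43 - 38*(2 + 3 + 7) = 43 - 38*12 = 43 - 456 = -413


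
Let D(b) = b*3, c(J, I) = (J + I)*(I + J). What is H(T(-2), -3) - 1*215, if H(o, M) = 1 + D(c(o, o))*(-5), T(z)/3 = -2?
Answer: -2374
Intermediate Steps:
T(z) = -6 (T(z) = 3*(-2) = -6)
c(J, I) = (I + J)**2 (c(J, I) = (I + J)*(I + J) = (I + J)**2)
D(b) = 3*b
H(o, M) = 1 - 60*o**2 (H(o, M) = 1 + (3*(o + o)**2)*(-5) = 1 + (3*(2*o)**2)*(-5) = 1 + (3*(4*o**2))*(-5) = 1 + (12*o**2)*(-5) = 1 - 60*o**2)
H(T(-2), -3) - 1*215 = (1 - 60*(-6)**2) - 1*215 = (1 - 60*36) - 215 = (1 - 2160) - 215 = -2159 - 215 = -2374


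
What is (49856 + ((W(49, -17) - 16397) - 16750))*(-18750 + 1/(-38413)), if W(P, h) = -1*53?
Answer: -11996379916656/38413 ≈ -3.1230e+8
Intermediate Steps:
W(P, h) = -53
(49856 + ((W(49, -17) - 16397) - 16750))*(-18750 + 1/(-38413)) = (49856 + ((-53 - 16397) - 16750))*(-18750 + 1/(-38413)) = (49856 + (-16450 - 16750))*(-18750 - 1/38413) = (49856 - 33200)*(-720243751/38413) = 16656*(-720243751/38413) = -11996379916656/38413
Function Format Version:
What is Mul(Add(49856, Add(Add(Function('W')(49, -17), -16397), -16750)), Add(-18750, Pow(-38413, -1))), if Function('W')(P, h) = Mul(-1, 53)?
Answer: Rational(-11996379916656, 38413) ≈ -3.1230e+8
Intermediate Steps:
Function('W')(P, h) = -53
Mul(Add(49856, Add(Add(Function('W')(49, -17), -16397), -16750)), Add(-18750, Pow(-38413, -1))) = Mul(Add(49856, Add(Add(-53, -16397), -16750)), Add(-18750, Pow(-38413, -1))) = Mul(Add(49856, Add(-16450, -16750)), Add(-18750, Rational(-1, 38413))) = Mul(Add(49856, -33200), Rational(-720243751, 38413)) = Mul(16656, Rational(-720243751, 38413)) = Rational(-11996379916656, 38413)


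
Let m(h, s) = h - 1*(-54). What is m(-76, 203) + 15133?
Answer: 15111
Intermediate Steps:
m(h, s) = 54 + h (m(h, s) = h + 54 = 54 + h)
m(-76, 203) + 15133 = (54 - 76) + 15133 = -22 + 15133 = 15111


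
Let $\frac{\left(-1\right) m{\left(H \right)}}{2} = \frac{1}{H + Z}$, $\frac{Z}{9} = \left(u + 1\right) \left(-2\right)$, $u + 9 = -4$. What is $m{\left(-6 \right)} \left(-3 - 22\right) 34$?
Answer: $\frac{170}{21} \approx 8.0952$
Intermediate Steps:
$u = -13$ ($u = -9 - 4 = -13$)
$Z = 216$ ($Z = 9 \left(-13 + 1\right) \left(-2\right) = 9 \left(\left(-12\right) \left(-2\right)\right) = 9 \cdot 24 = 216$)
$m{\left(H \right)} = - \frac{2}{216 + H}$ ($m{\left(H \right)} = - \frac{2}{H + 216} = - \frac{2}{216 + H}$)
$m{\left(-6 \right)} \left(-3 - 22\right) 34 = - \frac{2}{216 - 6} \left(-3 - 22\right) 34 = - \frac{2}{210} \left(-25\right) 34 = \left(-2\right) \frac{1}{210} \left(-25\right) 34 = \left(- \frac{1}{105}\right) \left(-25\right) 34 = \frac{5}{21} \cdot 34 = \frac{170}{21}$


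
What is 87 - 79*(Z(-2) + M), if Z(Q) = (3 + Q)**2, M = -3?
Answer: 245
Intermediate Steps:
87 - 79*(Z(-2) + M) = 87 - 79*((3 - 2)**2 - 3) = 87 - 79*(1**2 - 3) = 87 - 79*(1 - 3) = 87 - 79*(-2) = 87 + 158 = 245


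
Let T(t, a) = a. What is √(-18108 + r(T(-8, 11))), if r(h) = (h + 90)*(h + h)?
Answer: 13*I*√94 ≈ 126.04*I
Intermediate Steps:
r(h) = 2*h*(90 + h) (r(h) = (90 + h)*(2*h) = 2*h*(90 + h))
√(-18108 + r(T(-8, 11))) = √(-18108 + 2*11*(90 + 11)) = √(-18108 + 2*11*101) = √(-18108 + 2222) = √(-15886) = 13*I*√94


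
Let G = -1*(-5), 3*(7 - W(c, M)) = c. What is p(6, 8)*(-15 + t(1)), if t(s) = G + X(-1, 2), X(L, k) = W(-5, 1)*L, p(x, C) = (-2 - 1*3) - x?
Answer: 616/3 ≈ 205.33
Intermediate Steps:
p(x, C) = -5 - x (p(x, C) = (-2 - 3) - x = -5 - x)
W(c, M) = 7 - c/3
X(L, k) = 26*L/3 (X(L, k) = (7 - 1/3*(-5))*L = (7 + 5/3)*L = 26*L/3)
G = 5
t(s) = -11/3 (t(s) = 5 + (26/3)*(-1) = 5 - 26/3 = -11/3)
p(6, 8)*(-15 + t(1)) = (-5 - 1*6)*(-15 - 11/3) = (-5 - 6)*(-56/3) = -11*(-56/3) = 616/3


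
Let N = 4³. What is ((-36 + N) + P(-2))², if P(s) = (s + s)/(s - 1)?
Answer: 7744/9 ≈ 860.44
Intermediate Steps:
N = 64
P(s) = 2*s/(-1 + s) (P(s) = (2*s)/(-1 + s) = 2*s/(-1 + s))
((-36 + N) + P(-2))² = ((-36 + 64) + 2*(-2)/(-1 - 2))² = (28 + 2*(-2)/(-3))² = (28 + 2*(-2)*(-⅓))² = (28 + 4/3)² = (88/3)² = 7744/9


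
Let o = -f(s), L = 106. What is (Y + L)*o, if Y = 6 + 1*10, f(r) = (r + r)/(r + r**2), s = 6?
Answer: -244/7 ≈ -34.857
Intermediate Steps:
f(r) = 2*r/(r + r**2) (f(r) = (2*r)/(r + r**2) = 2*r/(r + r**2))
o = -2/7 (o = -2/(1 + 6) = -2/7 ≈ -0.28571)
Y = 16 (Y = 6 + 10 = 16)
(Y + L)*o = (16 + 106)*(-2/7) = 122*(-2/7) = -244/7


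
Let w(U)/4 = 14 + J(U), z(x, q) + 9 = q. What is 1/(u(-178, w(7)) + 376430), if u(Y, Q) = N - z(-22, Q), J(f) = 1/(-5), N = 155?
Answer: 5/1882694 ≈ 2.6558e-6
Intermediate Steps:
z(x, q) = -9 + q
J(f) = -⅕
w(U) = 276/5 (w(U) = 4*(14 - ⅕) = 4*(69/5) = 276/5)
u(Y, Q) = 164 - Q (u(Y, Q) = 155 - (-9 + Q) = 155 + (9 - Q) = 164 - Q)
1/(u(-178, w(7)) + 376430) = 1/((164 - 1*276/5) + 376430) = 1/((164 - 276/5) + 376430) = 1/(544/5 + 376430) = 1/(1882694/5) = 5/1882694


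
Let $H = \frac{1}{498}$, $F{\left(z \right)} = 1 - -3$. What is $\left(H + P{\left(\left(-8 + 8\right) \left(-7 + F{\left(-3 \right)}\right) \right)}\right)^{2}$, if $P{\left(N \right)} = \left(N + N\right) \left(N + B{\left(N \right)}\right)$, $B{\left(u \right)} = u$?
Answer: $\frac{1}{248004} \approx 4.0322 \cdot 10^{-6}$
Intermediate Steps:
$F{\left(z \right)} = 4$ ($F{\left(z \right)} = 1 + 3 = 4$)
$P{\left(N \right)} = 4 N^{2}$ ($P{\left(N \right)} = \left(N + N\right) \left(N + N\right) = 2 N 2 N = 4 N^{2}$)
$H = \frac{1}{498} \approx 0.002008$
$\left(H + P{\left(\left(-8 + 8\right) \left(-7 + F{\left(-3 \right)}\right) \right)}\right)^{2} = \left(\frac{1}{498} + 4 \left(\left(-8 + 8\right) \left(-7 + 4\right)\right)^{2}\right)^{2} = \left(\frac{1}{498} + 4 \left(0 \left(-3\right)\right)^{2}\right)^{2} = \left(\frac{1}{498} + 4 \cdot 0^{2}\right)^{2} = \left(\frac{1}{498} + 4 \cdot 0\right)^{2} = \left(\frac{1}{498} + 0\right)^{2} = \left(\frac{1}{498}\right)^{2} = \frac{1}{248004}$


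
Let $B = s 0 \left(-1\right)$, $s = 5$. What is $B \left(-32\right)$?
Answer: $0$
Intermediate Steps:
$B = 0$ ($B = 5 \cdot 0 \left(-1\right) = 0 \left(-1\right) = 0$)
$B \left(-32\right) = 0 \left(-32\right) = 0$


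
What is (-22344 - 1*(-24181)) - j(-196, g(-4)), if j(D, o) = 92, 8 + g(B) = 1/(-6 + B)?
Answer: 1745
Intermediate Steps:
g(B) = -8 + 1/(-6 + B)
(-22344 - 1*(-24181)) - j(-196, g(-4)) = (-22344 - 1*(-24181)) - 1*92 = (-22344 + 24181) - 92 = 1837 - 92 = 1745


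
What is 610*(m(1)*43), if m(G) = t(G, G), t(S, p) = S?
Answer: 26230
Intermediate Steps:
m(G) = G
610*(m(1)*43) = 610*(1*43) = 610*43 = 26230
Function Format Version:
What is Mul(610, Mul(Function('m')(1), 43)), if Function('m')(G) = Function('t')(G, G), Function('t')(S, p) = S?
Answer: 26230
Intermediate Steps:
Function('m')(G) = G
Mul(610, Mul(Function('m')(1), 43)) = Mul(610, Mul(1, 43)) = Mul(610, 43) = 26230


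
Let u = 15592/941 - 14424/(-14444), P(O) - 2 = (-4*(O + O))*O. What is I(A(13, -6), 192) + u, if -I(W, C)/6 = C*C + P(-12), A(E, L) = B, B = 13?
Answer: -728066836126/3397951 ≈ -2.1427e+5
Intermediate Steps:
A(E, L) = 13
P(O) = 2 - 8*O² (P(O) = 2 + (-4*(O + O))*O = 2 + (-8*O)*O = 2 - 8*O²)
I(W, C) = 6900 - 6*C² (I(W, C) = -6*(C*C + (2 - 8*(-12)²)) = -6*(C² + (2 - 8*144)) = -6*(C² + (2 - 1152)) = -6*(C² - 1150) = -6*(-1150 + C²) = 6900 - 6*C²)
u = 59695958/3397951 (u = 15592*(1/941) - 14424*(-1/14444) = 15592/941 + 3606/3611 = 59695958/3397951 ≈ 17.568)
I(A(13, -6), 192) + u = (6900 - 6*192²) + 59695958/3397951 = (6900 - 6*36864) + 59695958/3397951 = (6900 - 221184) + 59695958/3397951 = -214284 + 59695958/3397951 = -728066836126/3397951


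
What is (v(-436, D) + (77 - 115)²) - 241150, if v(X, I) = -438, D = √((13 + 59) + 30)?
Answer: -240144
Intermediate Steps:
D = √102 (D = √(72 + 30) = √102 ≈ 10.100)
(v(-436, D) + (77 - 115)²) - 241150 = (-438 + (77 - 115)²) - 241150 = (-438 + (-38)²) - 241150 = (-438 + 1444) - 241150 = 1006 - 241150 = -240144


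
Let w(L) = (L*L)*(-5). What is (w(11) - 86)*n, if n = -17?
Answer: 11747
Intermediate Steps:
w(L) = -5*L² (w(L) = L²*(-5) = -5*L²)
(w(11) - 86)*n = (-5*11² - 86)*(-17) = (-5*121 - 86)*(-17) = (-605 - 86)*(-17) = -691*(-17) = 11747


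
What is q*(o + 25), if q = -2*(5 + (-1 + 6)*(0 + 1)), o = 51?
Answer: -1520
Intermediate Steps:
q = -20 (q = -2*(5 + 5*1) = -2*(5 + 5) = -2*10 = -20)
q*(o + 25) = -20*(51 + 25) = -20*76 = -1520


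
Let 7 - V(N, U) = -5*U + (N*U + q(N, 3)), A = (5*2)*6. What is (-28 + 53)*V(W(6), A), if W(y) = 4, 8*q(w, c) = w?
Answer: 3325/2 ≈ 1662.5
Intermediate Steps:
q(w, c) = w/8
A = 60 (A = 10*6 = 60)
V(N, U) = 7 + 5*U - N/8 - N*U (V(N, U) = 7 - (-5*U + (N*U + N/8)) = 7 - (-5*U + (N/8 + N*U)) = 7 - (-5*U + N/8 + N*U) = 7 + (5*U - N/8 - N*U) = 7 + 5*U - N/8 - N*U)
(-28 + 53)*V(W(6), A) = (-28 + 53)*(7 + 5*60 - ⅛*4 - 1*4*60) = 25*(7 + 300 - ½ - 240) = 25*(133/2) = 3325/2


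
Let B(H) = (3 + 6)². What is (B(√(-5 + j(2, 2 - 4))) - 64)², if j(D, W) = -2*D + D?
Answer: 289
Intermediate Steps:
j(D, W) = -D
B(H) = 81 (B(H) = 9² = 81)
(B(√(-5 + j(2, 2 - 4))) - 64)² = (81 - 64)² = 17² = 289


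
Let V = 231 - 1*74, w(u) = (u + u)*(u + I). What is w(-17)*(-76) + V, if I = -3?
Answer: -51523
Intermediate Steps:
w(u) = 2*u*(-3 + u) (w(u) = (u + u)*(u - 3) = (2*u)*(-3 + u) = 2*u*(-3 + u))
V = 157 (V = 231 - 74 = 157)
w(-17)*(-76) + V = (2*(-17)*(-3 - 17))*(-76) + 157 = (2*(-17)*(-20))*(-76) + 157 = 680*(-76) + 157 = -51680 + 157 = -51523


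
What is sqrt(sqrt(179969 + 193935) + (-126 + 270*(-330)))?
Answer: sqrt(-89226 + 4*sqrt(23369)) ≈ 297.68*I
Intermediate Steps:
sqrt(sqrt(179969 + 193935) + (-126 + 270*(-330))) = sqrt(sqrt(373904) + (-126 - 89100)) = sqrt(4*sqrt(23369) - 89226) = sqrt(-89226 + 4*sqrt(23369))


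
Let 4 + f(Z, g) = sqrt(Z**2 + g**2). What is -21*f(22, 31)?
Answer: 84 - 357*sqrt(5) ≈ -714.28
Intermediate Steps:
f(Z, g) = -4 + sqrt(Z**2 + g**2)
-21*f(22, 31) = -21*(-4 + sqrt(22**2 + 31**2)) = -21*(-4 + sqrt(484 + 961)) = -21*(-4 + sqrt(1445)) = -21*(-4 + 17*sqrt(5)) = 84 - 357*sqrt(5)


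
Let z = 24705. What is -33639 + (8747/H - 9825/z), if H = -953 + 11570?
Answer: -196070265329/5828733 ≈ -33639.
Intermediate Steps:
H = 10617
-33639 + (8747/H - 9825/z) = -33639 + (8747/10617 - 9825/24705) = -33639 + (8747*(1/10617) - 9825*1/24705) = -33639 + (8747/10617 - 655/1647) = -33639 + 2484058/5828733 = -196070265329/5828733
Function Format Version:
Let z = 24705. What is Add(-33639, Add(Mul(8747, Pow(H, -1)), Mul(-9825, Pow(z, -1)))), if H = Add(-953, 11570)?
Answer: Rational(-196070265329, 5828733) ≈ -33639.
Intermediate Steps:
H = 10617
Add(-33639, Add(Mul(8747, Pow(H, -1)), Mul(-9825, Pow(z, -1)))) = Add(-33639, Add(Mul(8747, Pow(10617, -1)), Mul(-9825, Pow(24705, -1)))) = Add(-33639, Add(Mul(8747, Rational(1, 10617)), Mul(-9825, Rational(1, 24705)))) = Add(-33639, Add(Rational(8747, 10617), Rational(-655, 1647))) = Add(-33639, Rational(2484058, 5828733)) = Rational(-196070265329, 5828733)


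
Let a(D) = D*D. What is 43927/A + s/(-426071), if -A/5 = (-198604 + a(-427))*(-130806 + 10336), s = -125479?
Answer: 39680090973643/134738030096250 ≈ 0.29450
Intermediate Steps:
a(D) = D**2
A = -9803246250 (A = -5*(-198604 + (-427)**2)*(-130806 + 10336) = -5*(-198604 + 182329)*(-120470) = -(-81375)*(-120470) = -5*1960649250 = -9803246250)
43927/A + s/(-426071) = 43927/(-9803246250) - 125479/(-426071) = 43927*(-1/9803246250) - 125479*(-1/426071) = -1417/316233750 + 125479/426071 = 39680090973643/134738030096250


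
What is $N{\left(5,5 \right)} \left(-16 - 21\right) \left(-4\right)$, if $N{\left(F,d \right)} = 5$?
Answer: $740$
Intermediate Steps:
$N{\left(5,5 \right)} \left(-16 - 21\right) \left(-4\right) = 5 \left(-16 - 21\right) \left(-4\right) = 5 \left(-37\right) \left(-4\right) = \left(-185\right) \left(-4\right) = 740$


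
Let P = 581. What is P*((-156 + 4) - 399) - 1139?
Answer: -321270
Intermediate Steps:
P*((-156 + 4) - 399) - 1139 = 581*((-156 + 4) - 399) - 1139 = 581*(-152 - 399) - 1139 = 581*(-551) - 1139 = -320131 - 1139 = -321270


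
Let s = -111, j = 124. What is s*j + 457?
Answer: -13307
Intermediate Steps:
s*j + 457 = -111*124 + 457 = -13764 + 457 = -13307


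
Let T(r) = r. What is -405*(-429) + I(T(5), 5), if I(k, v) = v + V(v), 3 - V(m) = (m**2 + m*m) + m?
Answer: 173698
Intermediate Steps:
V(m) = 3 - m - 2*m**2 (V(m) = 3 - ((m**2 + m*m) + m) = 3 - ((m**2 + m**2) + m) = 3 - (2*m**2 + m) = 3 - (m + 2*m**2) = 3 + (-m - 2*m**2) = 3 - m - 2*m**2)
I(k, v) = 3 - 2*v**2 (I(k, v) = v + (3 - v - 2*v**2) = 3 - 2*v**2)
-405*(-429) + I(T(5), 5) = -405*(-429) + (3 - 2*5**2) = 173745 + (3 - 2*25) = 173745 + (3 - 50) = 173745 - 47 = 173698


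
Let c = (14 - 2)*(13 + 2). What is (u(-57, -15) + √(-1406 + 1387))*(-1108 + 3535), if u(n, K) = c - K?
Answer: 473265 + 2427*I*√19 ≈ 4.7327e+5 + 10579.0*I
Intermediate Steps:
c = 180 (c = 12*15 = 180)
u(n, K) = 180 - K
(u(-57, -15) + √(-1406 + 1387))*(-1108 + 3535) = ((180 - 1*(-15)) + √(-1406 + 1387))*(-1108 + 3535) = ((180 + 15) + √(-19))*2427 = (195 + I*√19)*2427 = 473265 + 2427*I*√19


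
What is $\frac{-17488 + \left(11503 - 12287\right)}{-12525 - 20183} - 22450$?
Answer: $- \frac{183569082}{8177} \approx -22449.0$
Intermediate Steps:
$\frac{-17488 + \left(11503 - 12287\right)}{-12525 - 20183} - 22450 = \frac{-17488 - 784}{-32708} - 22450 = \left(-18272\right) \left(- \frac{1}{32708}\right) - 22450 = \frac{4568}{8177} - 22450 = - \frac{183569082}{8177}$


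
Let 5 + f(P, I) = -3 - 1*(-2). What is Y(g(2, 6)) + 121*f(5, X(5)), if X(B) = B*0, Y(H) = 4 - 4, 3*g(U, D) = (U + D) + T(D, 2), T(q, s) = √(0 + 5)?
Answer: -726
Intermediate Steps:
T(q, s) = √5
g(U, D) = D/3 + U/3 + √5/3 (g(U, D) = ((U + D) + √5)/3 = ((D + U) + √5)/3 = (D + U + √5)/3 = D/3 + U/3 + √5/3)
Y(H) = 0
X(B) = 0
f(P, I) = -6 (f(P, I) = -5 + (-3 - 1*(-2)) = -5 + (-3 + 2) = -5 - 1 = -6)
Y(g(2, 6)) + 121*f(5, X(5)) = 0 + 121*(-6) = 0 - 726 = -726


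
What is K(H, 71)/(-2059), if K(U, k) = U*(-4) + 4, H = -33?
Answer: -136/2059 ≈ -0.066051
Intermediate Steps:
K(U, k) = 4 - 4*U (K(U, k) = -4*U + 4 = 4 - 4*U)
K(H, 71)/(-2059) = (4 - 4*(-33))/(-2059) = (4 + 132)*(-1/2059) = 136*(-1/2059) = -136/2059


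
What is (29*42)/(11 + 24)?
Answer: 174/5 ≈ 34.800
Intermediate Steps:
(29*42)/(11 + 24) = 1218/35 = 1218*(1/35) = 174/5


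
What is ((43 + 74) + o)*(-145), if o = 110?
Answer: -32915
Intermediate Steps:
((43 + 74) + o)*(-145) = ((43 + 74) + 110)*(-145) = (117 + 110)*(-145) = 227*(-145) = -32915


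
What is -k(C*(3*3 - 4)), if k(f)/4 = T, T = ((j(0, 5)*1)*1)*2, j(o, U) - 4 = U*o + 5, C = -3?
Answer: -72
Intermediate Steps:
j(o, U) = 9 + U*o (j(o, U) = 4 + (U*o + 5) = 4 + (5 + U*o) = 9 + U*o)
T = 18 (T = (((9 + 5*0)*1)*1)*2 = (((9 + 0)*1)*1)*2 = ((9*1)*1)*2 = (9*1)*2 = 9*2 = 18)
k(f) = 72 (k(f) = 4*18 = 72)
-k(C*(3*3 - 4)) = -1*72 = -72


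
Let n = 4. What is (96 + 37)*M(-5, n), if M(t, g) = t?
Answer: -665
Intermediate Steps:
(96 + 37)*M(-5, n) = (96 + 37)*(-5) = 133*(-5) = -665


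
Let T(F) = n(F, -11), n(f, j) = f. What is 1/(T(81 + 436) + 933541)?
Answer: 1/934058 ≈ 1.0706e-6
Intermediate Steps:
T(F) = F
1/(T(81 + 436) + 933541) = 1/((81 + 436) + 933541) = 1/(517 + 933541) = 1/934058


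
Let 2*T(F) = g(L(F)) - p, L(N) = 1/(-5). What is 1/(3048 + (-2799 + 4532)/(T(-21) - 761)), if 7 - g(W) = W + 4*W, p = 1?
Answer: 1515/4614254 ≈ 0.00032833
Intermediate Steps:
L(N) = -⅕
g(W) = 7 - 5*W (g(W) = 7 - (W + 4*W) = 7 - 5*W)
T(F) = 7/2 (T(F) = ((7 - 5*(-⅕)) - 1*1)/2 = ((7 + 1) - 1)/2 = (8 - 1)/2 = (½)*7 = 7/2)
1/(3048 + (-2799 + 4532)/(T(-21) - 761)) = 1/(3048 + (-2799 + 4532)/(7/2 - 761)) = 1/(3048 + 1733/(-1515/2)) = 1/(3048 + 1733*(-2/1515)) = 1/(3048 - 3466/1515) = 1/(4614254/1515) = 1515/4614254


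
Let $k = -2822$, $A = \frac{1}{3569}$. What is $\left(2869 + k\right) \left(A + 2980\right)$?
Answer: $\frac{499874187}{3569} \approx 1.4006 \cdot 10^{5}$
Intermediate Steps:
$A = \frac{1}{3569} \approx 0.00028019$
$\left(2869 + k\right) \left(A + 2980\right) = \left(2869 - 2822\right) \left(\frac{1}{3569} + 2980\right) = 47 \cdot \frac{10635621}{3569} = \frac{499874187}{3569}$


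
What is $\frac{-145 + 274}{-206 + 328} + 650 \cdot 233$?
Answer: $\frac{18477029}{122} \approx 1.5145 \cdot 10^{5}$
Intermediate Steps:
$\frac{-145 + 274}{-206 + 328} + 650 \cdot 233 = \frac{129}{122} + 151450 = \frac{18477029}{122}$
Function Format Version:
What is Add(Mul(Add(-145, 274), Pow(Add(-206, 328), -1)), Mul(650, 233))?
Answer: Rational(18477029, 122) ≈ 1.5145e+5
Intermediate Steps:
Add(Mul(Add(-145, 274), Pow(Add(-206, 328), -1)), Mul(650, 233)) = Add(Mul(129, Pow(122, -1)), 151450) = Add(Mul(129, Rational(1, 122)), 151450) = Add(Rational(129, 122), 151450) = Rational(18477029, 122)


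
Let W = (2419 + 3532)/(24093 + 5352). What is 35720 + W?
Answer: 1051781351/29445 ≈ 35720.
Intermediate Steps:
W = 5951/29445 ≈ 0.20211
35720 + W = 35720 + 5951/29445 = 1051781351/29445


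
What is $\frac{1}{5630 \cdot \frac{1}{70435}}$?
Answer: $\frac{14087}{1126} \approx 12.511$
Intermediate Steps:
$\frac{1}{5630 \cdot \frac{1}{70435}} = \frac{1}{\frac{1126}{14087}} = \frac{14087}{1126}$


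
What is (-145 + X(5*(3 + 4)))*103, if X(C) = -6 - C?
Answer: -19158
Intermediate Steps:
(-145 + X(5*(3 + 4)))*103 = (-145 + (-6 - 5*(3 + 4)))*103 = (-145 + (-6 - 5*7))*103 = (-145 + (-6 - 1*35))*103 = (-145 + (-6 - 35))*103 = (-145 - 41)*103 = -186*103 = -19158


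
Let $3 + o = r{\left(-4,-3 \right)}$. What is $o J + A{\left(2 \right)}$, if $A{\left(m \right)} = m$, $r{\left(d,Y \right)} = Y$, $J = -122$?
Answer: $734$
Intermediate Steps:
$o = -6$ ($o = -3 - 3 = -6$)
$o J + A{\left(2 \right)} = \left(-6\right) \left(-122\right) + 2 = 732 + 2 = 734$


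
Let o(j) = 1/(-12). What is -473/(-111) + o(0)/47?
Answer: 29629/6956 ≈ 4.2595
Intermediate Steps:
o(j) = -1/12
-473/(-111) + o(0)/47 = -473/(-111) - 1/12/47 = -473*(-1/111) - 1/12*1/47 = 473/111 - 1/564 = 29629/6956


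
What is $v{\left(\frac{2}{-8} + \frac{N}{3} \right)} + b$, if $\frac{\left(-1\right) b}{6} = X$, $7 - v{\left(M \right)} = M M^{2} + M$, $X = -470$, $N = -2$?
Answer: $\frac{4887971}{1728} \approx 2828.7$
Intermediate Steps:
$v{\left(M \right)} = 7 - M - M^{3}$ ($v{\left(M \right)} = 7 - \left(M M^{2} + M\right) = 7 - \left(M^{3} + M\right) = 7 - \left(M + M^{3}\right) = 7 - M - M^{3}$)
$b = 2820$ ($b = \left(-6\right) \left(-470\right) = 2820$)
$v{\left(\frac{2}{-8} + \frac{N}{3} \right)} + b = \left(7 - \left(\frac{2}{-8} - \frac{2}{3}\right) - \left(\frac{2}{-8} - \frac{2}{3}\right)^{3}\right) + 2820 = \left(7 - \left(2 \left(- \frac{1}{8}\right) - \frac{2}{3}\right) - \left(2 \left(- \frac{1}{8}\right) - \frac{2}{3}\right)^{3}\right) + 2820 = \left(7 - \left(- \frac{1}{4} - \frac{2}{3}\right) - \left(- \frac{1}{4} - \frac{2}{3}\right)^{3}\right) + 2820 = \left(7 - - \frac{11}{12} - \left(- \frac{11}{12}\right)^{3}\right) + 2820 = \left(7 + \frac{11}{12} - - \frac{1331}{1728}\right) + 2820 = \left(7 + \frac{11}{12} + \frac{1331}{1728}\right) + 2820 = \frac{15011}{1728} + 2820 = \frac{4887971}{1728}$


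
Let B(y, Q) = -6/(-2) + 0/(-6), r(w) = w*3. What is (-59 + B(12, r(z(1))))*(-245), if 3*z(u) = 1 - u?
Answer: 13720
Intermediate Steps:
z(u) = 1/3 - u/3 (z(u) = (1 - u)/3 = 1/3 - u/3)
r(w) = 3*w
B(y, Q) = 3 (B(y, Q) = -6*(-1/2) + 0*(-1/6) = 3 + 0 = 3)
(-59 + B(12, r(z(1))))*(-245) = (-59 + 3)*(-245) = -56*(-245) = 13720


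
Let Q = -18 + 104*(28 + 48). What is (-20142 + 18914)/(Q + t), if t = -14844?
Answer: 614/3479 ≈ 0.17649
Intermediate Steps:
Q = 7886 (Q = -18 + 104*76 = -18 + 7904 = 7886)
(-20142 + 18914)/(Q + t) = (-20142 + 18914)/(7886 - 14844) = -1228/(-6958) = -1228*(-1/6958) = 614/3479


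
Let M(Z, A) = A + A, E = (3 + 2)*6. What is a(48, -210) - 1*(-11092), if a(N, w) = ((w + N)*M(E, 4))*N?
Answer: -51116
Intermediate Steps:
E = 30 (E = 5*6 = 30)
M(Z, A) = 2*A
a(N, w) = N*(8*N + 8*w) (a(N, w) = ((w + N)*(2*4))*N = ((N + w)*8)*N = (8*N + 8*w)*N = N*(8*N + 8*w))
a(48, -210) - 1*(-11092) = 8*48*(48 - 210) - 1*(-11092) = 8*48*(-162) + 11092 = -62208 + 11092 = -51116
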